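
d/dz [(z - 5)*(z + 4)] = 2*z - 1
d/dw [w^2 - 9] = 2*w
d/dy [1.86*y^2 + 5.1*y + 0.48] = 3.72*y + 5.1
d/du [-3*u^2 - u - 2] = -6*u - 1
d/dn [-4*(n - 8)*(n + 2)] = 24 - 8*n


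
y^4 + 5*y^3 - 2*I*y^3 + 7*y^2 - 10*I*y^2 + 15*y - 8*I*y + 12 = (y + 1)*(y + 4)*(y - 3*I)*(y + I)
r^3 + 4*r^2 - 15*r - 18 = (r - 3)*(r + 1)*(r + 6)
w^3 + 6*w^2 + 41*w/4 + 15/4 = (w + 1/2)*(w + 5/2)*(w + 3)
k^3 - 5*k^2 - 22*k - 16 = (k - 8)*(k + 1)*(k + 2)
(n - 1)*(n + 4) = n^2 + 3*n - 4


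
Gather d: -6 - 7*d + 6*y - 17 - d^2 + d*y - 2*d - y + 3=-d^2 + d*(y - 9) + 5*y - 20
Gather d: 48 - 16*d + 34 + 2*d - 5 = 77 - 14*d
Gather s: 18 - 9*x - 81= -9*x - 63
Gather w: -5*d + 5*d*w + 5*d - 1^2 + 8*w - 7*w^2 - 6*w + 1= -7*w^2 + w*(5*d + 2)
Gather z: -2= -2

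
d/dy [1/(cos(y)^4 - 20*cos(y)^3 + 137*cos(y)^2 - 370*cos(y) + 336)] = 2*(2*cos(y)^3 - 30*cos(y)^2 + 137*cos(y) - 185)*sin(y)/(cos(y)^4 - 20*cos(y)^3 + 137*cos(y)^2 - 370*cos(y) + 336)^2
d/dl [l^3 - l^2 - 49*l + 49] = 3*l^2 - 2*l - 49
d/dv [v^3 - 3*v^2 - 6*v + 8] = 3*v^2 - 6*v - 6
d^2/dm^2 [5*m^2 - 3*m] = 10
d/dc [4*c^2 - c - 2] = 8*c - 1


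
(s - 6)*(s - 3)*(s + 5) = s^3 - 4*s^2 - 27*s + 90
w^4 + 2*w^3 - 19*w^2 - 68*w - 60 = (w - 5)*(w + 2)^2*(w + 3)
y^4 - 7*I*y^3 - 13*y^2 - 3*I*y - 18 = (y - 3*I)^2*(y - 2*I)*(y + I)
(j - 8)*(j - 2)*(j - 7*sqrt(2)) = j^3 - 10*j^2 - 7*sqrt(2)*j^2 + 16*j + 70*sqrt(2)*j - 112*sqrt(2)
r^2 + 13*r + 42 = (r + 6)*(r + 7)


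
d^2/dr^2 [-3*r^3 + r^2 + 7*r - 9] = 2 - 18*r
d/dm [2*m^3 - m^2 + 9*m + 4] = 6*m^2 - 2*m + 9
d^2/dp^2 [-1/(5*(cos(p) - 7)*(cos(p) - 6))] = (4*sin(p)^4 - 3*sin(p)^2 + 2379*cos(p)/4 - 39*cos(3*p)/4 - 255)/(5*(cos(p) - 7)^3*(cos(p) - 6)^3)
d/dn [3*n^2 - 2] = 6*n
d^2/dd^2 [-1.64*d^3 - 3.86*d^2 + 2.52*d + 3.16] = -9.84*d - 7.72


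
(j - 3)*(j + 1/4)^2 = j^3 - 5*j^2/2 - 23*j/16 - 3/16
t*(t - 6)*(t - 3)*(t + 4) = t^4 - 5*t^3 - 18*t^2 + 72*t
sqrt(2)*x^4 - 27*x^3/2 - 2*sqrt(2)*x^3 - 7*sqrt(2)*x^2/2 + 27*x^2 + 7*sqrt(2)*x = x*(x - 2)*(x - 7*sqrt(2))*(sqrt(2)*x + 1/2)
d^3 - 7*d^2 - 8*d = d*(d - 8)*(d + 1)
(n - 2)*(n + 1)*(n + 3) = n^3 + 2*n^2 - 5*n - 6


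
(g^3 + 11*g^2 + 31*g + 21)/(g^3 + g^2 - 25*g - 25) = (g^2 + 10*g + 21)/(g^2 - 25)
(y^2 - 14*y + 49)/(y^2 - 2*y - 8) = (-y^2 + 14*y - 49)/(-y^2 + 2*y + 8)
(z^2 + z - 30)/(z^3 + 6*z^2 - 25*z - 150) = 1/(z + 5)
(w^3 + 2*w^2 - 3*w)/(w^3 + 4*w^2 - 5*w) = (w + 3)/(w + 5)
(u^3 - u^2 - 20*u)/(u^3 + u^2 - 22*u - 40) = u/(u + 2)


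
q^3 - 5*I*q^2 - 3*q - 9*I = (q - 3*I)^2*(q + I)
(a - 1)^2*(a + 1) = a^3 - a^2 - a + 1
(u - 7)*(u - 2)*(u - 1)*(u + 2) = u^4 - 8*u^3 + 3*u^2 + 32*u - 28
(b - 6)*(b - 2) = b^2 - 8*b + 12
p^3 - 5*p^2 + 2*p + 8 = (p - 4)*(p - 2)*(p + 1)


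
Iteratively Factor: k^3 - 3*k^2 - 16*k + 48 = (k - 4)*(k^2 + k - 12) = (k - 4)*(k + 4)*(k - 3)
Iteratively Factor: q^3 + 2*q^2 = (q + 2)*(q^2) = q*(q + 2)*(q)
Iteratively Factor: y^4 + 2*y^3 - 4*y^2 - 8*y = (y - 2)*(y^3 + 4*y^2 + 4*y) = y*(y - 2)*(y^2 + 4*y + 4) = y*(y - 2)*(y + 2)*(y + 2)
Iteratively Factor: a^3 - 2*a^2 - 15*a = (a + 3)*(a^2 - 5*a) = a*(a + 3)*(a - 5)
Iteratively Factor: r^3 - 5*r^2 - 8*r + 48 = (r - 4)*(r^2 - r - 12) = (r - 4)*(r + 3)*(r - 4)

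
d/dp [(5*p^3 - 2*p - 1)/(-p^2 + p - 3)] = ((2 - 15*p^2)*(p^2 - p + 3) - (2*p - 1)*(-5*p^3 + 2*p + 1))/(p^2 - p + 3)^2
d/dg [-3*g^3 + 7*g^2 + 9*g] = -9*g^2 + 14*g + 9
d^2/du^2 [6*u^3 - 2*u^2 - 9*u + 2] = 36*u - 4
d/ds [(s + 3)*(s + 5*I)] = 2*s + 3 + 5*I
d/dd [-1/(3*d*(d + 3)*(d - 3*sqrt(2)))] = (d*(d + 3) + d*(d - 3*sqrt(2)) + (d + 3)*(d - 3*sqrt(2)))/(3*d^2*(d + 3)^2*(d - 3*sqrt(2))^2)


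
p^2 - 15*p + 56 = (p - 8)*(p - 7)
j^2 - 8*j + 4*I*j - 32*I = (j - 8)*(j + 4*I)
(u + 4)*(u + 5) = u^2 + 9*u + 20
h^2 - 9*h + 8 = (h - 8)*(h - 1)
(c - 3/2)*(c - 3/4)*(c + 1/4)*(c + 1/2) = c^4 - 3*c^3/2 - 7*c^2/16 + 9*c/16 + 9/64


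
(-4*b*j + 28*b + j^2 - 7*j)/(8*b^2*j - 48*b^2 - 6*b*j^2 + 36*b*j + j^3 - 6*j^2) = (7 - j)/(2*b*j - 12*b - j^2 + 6*j)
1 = 1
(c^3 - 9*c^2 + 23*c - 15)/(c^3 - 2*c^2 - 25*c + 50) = (c^2 - 4*c + 3)/(c^2 + 3*c - 10)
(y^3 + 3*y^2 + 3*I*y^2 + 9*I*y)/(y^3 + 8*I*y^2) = (y^2 + 3*y*(1 + I) + 9*I)/(y*(y + 8*I))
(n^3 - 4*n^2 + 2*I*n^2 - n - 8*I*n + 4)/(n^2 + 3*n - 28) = (n^2 + 2*I*n - 1)/(n + 7)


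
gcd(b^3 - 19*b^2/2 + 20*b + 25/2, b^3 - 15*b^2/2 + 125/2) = b^2 - 10*b + 25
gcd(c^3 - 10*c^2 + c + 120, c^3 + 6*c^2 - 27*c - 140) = c - 5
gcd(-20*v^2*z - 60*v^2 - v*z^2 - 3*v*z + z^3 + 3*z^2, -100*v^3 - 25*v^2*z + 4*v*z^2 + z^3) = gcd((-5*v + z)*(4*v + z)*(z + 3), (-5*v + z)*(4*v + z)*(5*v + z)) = -20*v^2 - v*z + z^2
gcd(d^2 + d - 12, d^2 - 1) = 1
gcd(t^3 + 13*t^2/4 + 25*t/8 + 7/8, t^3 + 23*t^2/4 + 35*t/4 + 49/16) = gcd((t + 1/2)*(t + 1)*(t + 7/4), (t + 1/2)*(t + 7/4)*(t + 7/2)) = t^2 + 9*t/4 + 7/8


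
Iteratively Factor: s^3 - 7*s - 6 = (s - 3)*(s^2 + 3*s + 2) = (s - 3)*(s + 2)*(s + 1)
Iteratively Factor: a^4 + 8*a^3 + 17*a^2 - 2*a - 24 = (a + 3)*(a^3 + 5*a^2 + 2*a - 8) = (a + 3)*(a + 4)*(a^2 + a - 2) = (a + 2)*(a + 3)*(a + 4)*(a - 1)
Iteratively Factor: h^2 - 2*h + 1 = (h - 1)*(h - 1)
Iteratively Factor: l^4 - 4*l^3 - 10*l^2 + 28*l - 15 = (l + 3)*(l^3 - 7*l^2 + 11*l - 5) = (l - 1)*(l + 3)*(l^2 - 6*l + 5) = (l - 5)*(l - 1)*(l + 3)*(l - 1)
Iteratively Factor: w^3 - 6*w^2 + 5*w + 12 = (w - 4)*(w^2 - 2*w - 3) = (w - 4)*(w + 1)*(w - 3)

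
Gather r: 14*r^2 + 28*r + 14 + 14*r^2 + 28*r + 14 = 28*r^2 + 56*r + 28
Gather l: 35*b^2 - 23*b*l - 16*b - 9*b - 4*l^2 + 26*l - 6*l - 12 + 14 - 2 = 35*b^2 - 25*b - 4*l^2 + l*(20 - 23*b)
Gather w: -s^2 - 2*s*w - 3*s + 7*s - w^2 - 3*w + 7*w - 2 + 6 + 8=-s^2 + 4*s - w^2 + w*(4 - 2*s) + 12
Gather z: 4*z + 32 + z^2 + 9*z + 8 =z^2 + 13*z + 40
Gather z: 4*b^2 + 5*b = 4*b^2 + 5*b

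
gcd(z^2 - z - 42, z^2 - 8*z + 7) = z - 7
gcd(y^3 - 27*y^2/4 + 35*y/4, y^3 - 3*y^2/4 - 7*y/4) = y^2 - 7*y/4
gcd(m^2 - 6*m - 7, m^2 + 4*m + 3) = m + 1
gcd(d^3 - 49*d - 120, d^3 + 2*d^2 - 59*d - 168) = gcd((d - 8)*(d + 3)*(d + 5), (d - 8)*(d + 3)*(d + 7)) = d^2 - 5*d - 24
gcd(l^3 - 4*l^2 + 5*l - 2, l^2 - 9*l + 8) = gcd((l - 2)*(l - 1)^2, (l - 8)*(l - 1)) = l - 1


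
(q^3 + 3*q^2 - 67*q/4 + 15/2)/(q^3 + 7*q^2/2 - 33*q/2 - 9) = (4*q^2 - 12*q + 5)/(2*(2*q^2 - 5*q - 3))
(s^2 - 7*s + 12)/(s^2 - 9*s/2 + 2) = 2*(s - 3)/(2*s - 1)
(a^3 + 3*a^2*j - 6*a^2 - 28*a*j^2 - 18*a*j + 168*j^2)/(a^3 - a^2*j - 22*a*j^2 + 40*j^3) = (a^2 + 7*a*j - 6*a - 42*j)/(a^2 + 3*a*j - 10*j^2)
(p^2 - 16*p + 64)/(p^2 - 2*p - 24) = (-p^2 + 16*p - 64)/(-p^2 + 2*p + 24)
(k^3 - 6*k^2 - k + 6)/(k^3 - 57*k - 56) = (k^2 - 7*k + 6)/(k^2 - k - 56)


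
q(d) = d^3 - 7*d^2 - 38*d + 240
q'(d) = 3*d^2 - 14*d - 38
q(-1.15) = 272.92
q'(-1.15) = -17.93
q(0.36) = 225.46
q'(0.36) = -42.65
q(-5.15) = 113.45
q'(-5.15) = 113.67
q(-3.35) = 251.15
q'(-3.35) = 42.57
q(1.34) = 178.92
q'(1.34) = -51.37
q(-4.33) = 192.11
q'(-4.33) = 78.87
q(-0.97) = 269.36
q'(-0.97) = -21.60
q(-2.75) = 270.77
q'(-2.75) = 23.19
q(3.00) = 90.00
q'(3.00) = -53.00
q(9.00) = 60.00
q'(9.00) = 79.00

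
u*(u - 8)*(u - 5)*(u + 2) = u^4 - 11*u^3 + 14*u^2 + 80*u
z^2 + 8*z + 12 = (z + 2)*(z + 6)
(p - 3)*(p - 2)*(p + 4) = p^3 - p^2 - 14*p + 24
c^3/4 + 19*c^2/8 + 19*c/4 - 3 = (c/4 + 1)*(c - 1/2)*(c + 6)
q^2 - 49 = (q - 7)*(q + 7)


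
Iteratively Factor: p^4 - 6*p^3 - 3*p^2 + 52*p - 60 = (p + 3)*(p^3 - 9*p^2 + 24*p - 20) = (p - 2)*(p + 3)*(p^2 - 7*p + 10) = (p - 2)^2*(p + 3)*(p - 5)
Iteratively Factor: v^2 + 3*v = (v + 3)*(v)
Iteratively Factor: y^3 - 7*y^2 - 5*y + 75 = (y - 5)*(y^2 - 2*y - 15) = (y - 5)*(y + 3)*(y - 5)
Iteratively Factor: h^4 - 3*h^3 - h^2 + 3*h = (h + 1)*(h^3 - 4*h^2 + 3*h) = h*(h + 1)*(h^2 - 4*h + 3) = h*(h - 1)*(h + 1)*(h - 3)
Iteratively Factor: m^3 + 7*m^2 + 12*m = (m + 3)*(m^2 + 4*m) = (m + 3)*(m + 4)*(m)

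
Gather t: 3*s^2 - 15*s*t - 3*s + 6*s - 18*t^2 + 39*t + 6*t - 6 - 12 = 3*s^2 + 3*s - 18*t^2 + t*(45 - 15*s) - 18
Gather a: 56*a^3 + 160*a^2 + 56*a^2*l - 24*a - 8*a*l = 56*a^3 + a^2*(56*l + 160) + a*(-8*l - 24)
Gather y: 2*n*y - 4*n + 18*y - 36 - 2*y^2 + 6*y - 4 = -4*n - 2*y^2 + y*(2*n + 24) - 40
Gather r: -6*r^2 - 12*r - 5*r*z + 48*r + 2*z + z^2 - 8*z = -6*r^2 + r*(36 - 5*z) + z^2 - 6*z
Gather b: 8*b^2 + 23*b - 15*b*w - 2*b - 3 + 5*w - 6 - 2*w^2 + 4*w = 8*b^2 + b*(21 - 15*w) - 2*w^2 + 9*w - 9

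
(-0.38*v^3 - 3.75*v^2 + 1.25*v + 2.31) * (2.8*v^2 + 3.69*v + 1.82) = -1.064*v^5 - 11.9022*v^4 - 11.0291*v^3 + 4.2555*v^2 + 10.7989*v + 4.2042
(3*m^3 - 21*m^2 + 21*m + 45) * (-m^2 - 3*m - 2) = -3*m^5 + 12*m^4 + 36*m^3 - 66*m^2 - 177*m - 90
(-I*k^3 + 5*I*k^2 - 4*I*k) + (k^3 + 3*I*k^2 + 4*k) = k^3 - I*k^3 + 8*I*k^2 + 4*k - 4*I*k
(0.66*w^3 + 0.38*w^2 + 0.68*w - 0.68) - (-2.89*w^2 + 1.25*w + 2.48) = 0.66*w^3 + 3.27*w^2 - 0.57*w - 3.16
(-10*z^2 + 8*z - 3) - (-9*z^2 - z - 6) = -z^2 + 9*z + 3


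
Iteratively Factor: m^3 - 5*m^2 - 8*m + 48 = (m + 3)*(m^2 - 8*m + 16) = (m - 4)*(m + 3)*(m - 4)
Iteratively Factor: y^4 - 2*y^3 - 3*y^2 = (y)*(y^3 - 2*y^2 - 3*y) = y*(y - 3)*(y^2 + y) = y*(y - 3)*(y + 1)*(y)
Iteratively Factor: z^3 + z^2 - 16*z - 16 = (z + 1)*(z^2 - 16) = (z - 4)*(z + 1)*(z + 4)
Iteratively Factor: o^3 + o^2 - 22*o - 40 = (o + 4)*(o^2 - 3*o - 10) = (o - 5)*(o + 4)*(o + 2)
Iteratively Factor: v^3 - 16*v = (v + 4)*(v^2 - 4*v) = (v - 4)*(v + 4)*(v)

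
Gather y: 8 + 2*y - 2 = 2*y + 6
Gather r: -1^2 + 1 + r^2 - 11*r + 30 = r^2 - 11*r + 30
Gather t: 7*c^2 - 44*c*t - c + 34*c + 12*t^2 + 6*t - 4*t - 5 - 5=7*c^2 + 33*c + 12*t^2 + t*(2 - 44*c) - 10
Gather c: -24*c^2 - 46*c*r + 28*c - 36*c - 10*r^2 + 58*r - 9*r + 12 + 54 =-24*c^2 + c*(-46*r - 8) - 10*r^2 + 49*r + 66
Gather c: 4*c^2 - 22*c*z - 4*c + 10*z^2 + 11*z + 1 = 4*c^2 + c*(-22*z - 4) + 10*z^2 + 11*z + 1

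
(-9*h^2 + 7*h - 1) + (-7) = -9*h^2 + 7*h - 8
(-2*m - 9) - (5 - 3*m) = m - 14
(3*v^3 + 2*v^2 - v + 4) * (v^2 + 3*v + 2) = 3*v^5 + 11*v^4 + 11*v^3 + 5*v^2 + 10*v + 8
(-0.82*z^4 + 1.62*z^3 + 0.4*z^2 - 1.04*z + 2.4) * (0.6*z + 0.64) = -0.492*z^5 + 0.4472*z^4 + 1.2768*z^3 - 0.368*z^2 + 0.7744*z + 1.536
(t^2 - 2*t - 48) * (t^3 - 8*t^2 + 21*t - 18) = t^5 - 10*t^4 - 11*t^3 + 324*t^2 - 972*t + 864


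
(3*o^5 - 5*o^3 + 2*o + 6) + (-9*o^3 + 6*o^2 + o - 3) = 3*o^5 - 14*o^3 + 6*o^2 + 3*o + 3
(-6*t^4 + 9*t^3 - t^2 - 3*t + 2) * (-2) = 12*t^4 - 18*t^3 + 2*t^2 + 6*t - 4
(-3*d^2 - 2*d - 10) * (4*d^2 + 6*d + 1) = -12*d^4 - 26*d^3 - 55*d^2 - 62*d - 10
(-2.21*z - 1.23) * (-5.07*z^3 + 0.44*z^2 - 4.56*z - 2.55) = 11.2047*z^4 + 5.2637*z^3 + 9.5364*z^2 + 11.2443*z + 3.1365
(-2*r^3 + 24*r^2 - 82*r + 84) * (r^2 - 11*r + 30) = -2*r^5 + 46*r^4 - 406*r^3 + 1706*r^2 - 3384*r + 2520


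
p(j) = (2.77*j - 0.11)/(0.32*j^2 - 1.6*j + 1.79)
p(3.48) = 97.91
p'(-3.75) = -0.05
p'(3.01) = -188.96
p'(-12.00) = -0.03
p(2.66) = -35.97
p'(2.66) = -31.98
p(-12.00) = -0.50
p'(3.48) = -602.50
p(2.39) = -31.58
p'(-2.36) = -0.01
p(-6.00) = -0.73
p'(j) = (1.6 - 0.64*j)*(2.77*j - 0.11)/(0.32*j^2 - 1.6*j + 1.79)^2 + 2.77/(0.32*j^2 - 1.6*j + 1.79) = (-0.8864*j^2 + 0.0704000000000002*j + 4.7823)/(0.1024*j^4 - 1.024*j^3 + 3.7056*j^2 - 5.728*j + 3.2041)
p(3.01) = -64.90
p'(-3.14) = -0.04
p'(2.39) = -2.65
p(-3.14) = -0.88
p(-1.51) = -0.87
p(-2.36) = -0.90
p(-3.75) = -0.85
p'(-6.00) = -0.05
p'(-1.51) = 0.11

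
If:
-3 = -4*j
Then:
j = 3/4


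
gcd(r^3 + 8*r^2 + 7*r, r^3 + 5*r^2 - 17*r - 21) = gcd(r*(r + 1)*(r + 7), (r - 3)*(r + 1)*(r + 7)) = r^2 + 8*r + 7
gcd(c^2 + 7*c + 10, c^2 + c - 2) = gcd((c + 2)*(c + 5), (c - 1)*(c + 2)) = c + 2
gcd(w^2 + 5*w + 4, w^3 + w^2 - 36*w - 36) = w + 1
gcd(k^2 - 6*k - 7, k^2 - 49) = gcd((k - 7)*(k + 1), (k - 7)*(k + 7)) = k - 7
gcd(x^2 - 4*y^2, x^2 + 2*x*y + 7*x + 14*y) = x + 2*y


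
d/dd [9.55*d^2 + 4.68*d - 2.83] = 19.1*d + 4.68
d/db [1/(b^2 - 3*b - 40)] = (3 - 2*b)/(-b^2 + 3*b + 40)^2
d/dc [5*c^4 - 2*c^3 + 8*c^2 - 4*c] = 20*c^3 - 6*c^2 + 16*c - 4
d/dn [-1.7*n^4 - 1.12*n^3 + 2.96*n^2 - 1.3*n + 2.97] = -6.8*n^3 - 3.36*n^2 + 5.92*n - 1.3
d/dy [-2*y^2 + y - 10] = 1 - 4*y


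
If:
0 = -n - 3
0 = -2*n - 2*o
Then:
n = -3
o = 3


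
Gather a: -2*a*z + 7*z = -2*a*z + 7*z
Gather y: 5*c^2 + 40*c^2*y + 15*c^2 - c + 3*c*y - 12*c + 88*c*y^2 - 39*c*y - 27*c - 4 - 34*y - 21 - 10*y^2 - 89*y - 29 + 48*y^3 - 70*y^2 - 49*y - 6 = 20*c^2 - 40*c + 48*y^3 + y^2*(88*c - 80) + y*(40*c^2 - 36*c - 172) - 60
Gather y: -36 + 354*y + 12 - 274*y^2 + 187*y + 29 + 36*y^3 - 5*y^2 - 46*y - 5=36*y^3 - 279*y^2 + 495*y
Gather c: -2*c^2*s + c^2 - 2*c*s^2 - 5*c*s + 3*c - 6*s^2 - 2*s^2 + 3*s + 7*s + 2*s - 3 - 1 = c^2*(1 - 2*s) + c*(-2*s^2 - 5*s + 3) - 8*s^2 + 12*s - 4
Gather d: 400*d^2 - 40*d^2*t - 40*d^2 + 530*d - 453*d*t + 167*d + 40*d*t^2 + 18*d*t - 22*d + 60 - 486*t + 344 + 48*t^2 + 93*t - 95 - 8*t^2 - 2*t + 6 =d^2*(360 - 40*t) + d*(40*t^2 - 435*t + 675) + 40*t^2 - 395*t + 315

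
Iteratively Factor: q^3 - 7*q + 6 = (q - 1)*(q^2 + q - 6) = (q - 1)*(q + 3)*(q - 2)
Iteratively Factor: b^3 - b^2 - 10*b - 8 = (b + 1)*(b^2 - 2*b - 8) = (b - 4)*(b + 1)*(b + 2)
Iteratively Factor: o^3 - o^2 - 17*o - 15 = (o + 1)*(o^2 - 2*o - 15) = (o + 1)*(o + 3)*(o - 5)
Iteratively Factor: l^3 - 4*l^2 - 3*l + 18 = (l - 3)*(l^2 - l - 6) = (l - 3)*(l + 2)*(l - 3)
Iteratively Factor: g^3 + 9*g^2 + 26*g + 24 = (g + 2)*(g^2 + 7*g + 12) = (g + 2)*(g + 3)*(g + 4)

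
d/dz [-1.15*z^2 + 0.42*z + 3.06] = 0.42 - 2.3*z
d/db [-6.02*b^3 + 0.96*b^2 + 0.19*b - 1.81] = -18.06*b^2 + 1.92*b + 0.19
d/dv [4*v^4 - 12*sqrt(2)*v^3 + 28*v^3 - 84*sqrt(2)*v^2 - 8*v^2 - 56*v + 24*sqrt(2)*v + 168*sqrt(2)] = 16*v^3 - 36*sqrt(2)*v^2 + 84*v^2 - 168*sqrt(2)*v - 16*v - 56 + 24*sqrt(2)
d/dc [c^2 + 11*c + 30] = 2*c + 11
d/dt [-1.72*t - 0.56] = -1.72000000000000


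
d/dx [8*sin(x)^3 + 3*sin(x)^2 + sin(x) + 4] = (24*sin(x)^2 + 6*sin(x) + 1)*cos(x)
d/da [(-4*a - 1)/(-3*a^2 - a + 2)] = (12*a^2 + 4*a - (4*a + 1)*(6*a + 1) - 8)/(3*a^2 + a - 2)^2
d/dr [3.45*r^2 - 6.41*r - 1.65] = 6.9*r - 6.41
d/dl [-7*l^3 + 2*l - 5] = 2 - 21*l^2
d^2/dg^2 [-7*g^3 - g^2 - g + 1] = -42*g - 2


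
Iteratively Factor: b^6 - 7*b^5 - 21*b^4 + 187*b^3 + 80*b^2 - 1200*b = (b + 3)*(b^5 - 10*b^4 + 9*b^3 + 160*b^2 - 400*b) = b*(b + 3)*(b^4 - 10*b^3 + 9*b^2 + 160*b - 400) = b*(b - 4)*(b + 3)*(b^3 - 6*b^2 - 15*b + 100) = b*(b - 5)*(b - 4)*(b + 3)*(b^2 - b - 20) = b*(b - 5)^2*(b - 4)*(b + 3)*(b + 4)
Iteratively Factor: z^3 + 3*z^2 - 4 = (z + 2)*(z^2 + z - 2) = (z - 1)*(z + 2)*(z + 2)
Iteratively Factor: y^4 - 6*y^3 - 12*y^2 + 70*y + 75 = (y + 3)*(y^3 - 9*y^2 + 15*y + 25) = (y + 1)*(y + 3)*(y^2 - 10*y + 25) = (y - 5)*(y + 1)*(y + 3)*(y - 5)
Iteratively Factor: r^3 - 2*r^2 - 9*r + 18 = (r + 3)*(r^2 - 5*r + 6) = (r - 2)*(r + 3)*(r - 3)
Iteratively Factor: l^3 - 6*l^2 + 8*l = (l)*(l^2 - 6*l + 8) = l*(l - 4)*(l - 2)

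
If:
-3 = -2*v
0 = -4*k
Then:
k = 0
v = 3/2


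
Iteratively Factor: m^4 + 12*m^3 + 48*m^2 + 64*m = (m)*(m^3 + 12*m^2 + 48*m + 64) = m*(m + 4)*(m^2 + 8*m + 16) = m*(m + 4)^2*(m + 4)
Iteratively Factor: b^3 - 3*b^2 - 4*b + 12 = (b - 3)*(b^2 - 4) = (b - 3)*(b - 2)*(b + 2)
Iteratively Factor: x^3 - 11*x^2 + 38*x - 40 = (x - 2)*(x^2 - 9*x + 20) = (x - 5)*(x - 2)*(x - 4)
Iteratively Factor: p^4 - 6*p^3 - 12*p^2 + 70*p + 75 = (p + 3)*(p^3 - 9*p^2 + 15*p + 25) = (p + 1)*(p + 3)*(p^2 - 10*p + 25) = (p - 5)*(p + 1)*(p + 3)*(p - 5)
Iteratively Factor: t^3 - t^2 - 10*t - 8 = (t - 4)*(t^2 + 3*t + 2) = (t - 4)*(t + 2)*(t + 1)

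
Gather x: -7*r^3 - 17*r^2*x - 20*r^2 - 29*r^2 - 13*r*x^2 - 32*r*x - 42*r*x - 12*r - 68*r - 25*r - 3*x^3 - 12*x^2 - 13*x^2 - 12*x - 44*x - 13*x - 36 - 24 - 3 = -7*r^3 - 49*r^2 - 105*r - 3*x^3 + x^2*(-13*r - 25) + x*(-17*r^2 - 74*r - 69) - 63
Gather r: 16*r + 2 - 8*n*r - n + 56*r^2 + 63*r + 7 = -n + 56*r^2 + r*(79 - 8*n) + 9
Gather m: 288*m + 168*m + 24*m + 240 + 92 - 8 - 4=480*m + 320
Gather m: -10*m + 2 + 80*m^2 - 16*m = 80*m^2 - 26*m + 2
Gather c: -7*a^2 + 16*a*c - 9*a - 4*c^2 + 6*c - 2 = -7*a^2 - 9*a - 4*c^2 + c*(16*a + 6) - 2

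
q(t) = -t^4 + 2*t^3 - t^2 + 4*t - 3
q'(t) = -4*t^3 + 6*t^2 - 2*t + 4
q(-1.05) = -11.83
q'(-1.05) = 17.35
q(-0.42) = -5.04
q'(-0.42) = 6.19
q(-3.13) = -182.62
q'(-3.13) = 191.70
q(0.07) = -2.72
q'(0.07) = 3.89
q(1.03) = 1.12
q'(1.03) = 3.93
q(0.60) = -0.66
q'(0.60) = 4.10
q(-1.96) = -44.50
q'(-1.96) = 61.09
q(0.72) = -0.16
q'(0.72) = 4.18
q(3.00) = -27.00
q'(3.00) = -56.00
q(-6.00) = -1791.00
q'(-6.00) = 1096.00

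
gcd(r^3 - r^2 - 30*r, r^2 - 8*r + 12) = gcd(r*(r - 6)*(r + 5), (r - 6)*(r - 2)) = r - 6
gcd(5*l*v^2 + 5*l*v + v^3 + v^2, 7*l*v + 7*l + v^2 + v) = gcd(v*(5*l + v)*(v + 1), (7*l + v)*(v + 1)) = v + 1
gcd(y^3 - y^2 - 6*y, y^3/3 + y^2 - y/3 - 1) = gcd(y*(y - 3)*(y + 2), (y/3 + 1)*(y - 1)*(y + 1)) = 1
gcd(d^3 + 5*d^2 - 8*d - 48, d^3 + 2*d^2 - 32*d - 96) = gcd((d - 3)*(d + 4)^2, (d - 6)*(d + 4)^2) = d^2 + 8*d + 16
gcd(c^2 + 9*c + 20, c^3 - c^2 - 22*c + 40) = c + 5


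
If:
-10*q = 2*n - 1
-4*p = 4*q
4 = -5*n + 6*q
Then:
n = -17/31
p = -13/62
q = 13/62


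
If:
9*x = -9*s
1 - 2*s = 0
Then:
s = 1/2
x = -1/2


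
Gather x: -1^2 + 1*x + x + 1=2*x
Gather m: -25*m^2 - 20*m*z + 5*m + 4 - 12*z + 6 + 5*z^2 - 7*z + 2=-25*m^2 + m*(5 - 20*z) + 5*z^2 - 19*z + 12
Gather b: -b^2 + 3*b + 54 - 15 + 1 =-b^2 + 3*b + 40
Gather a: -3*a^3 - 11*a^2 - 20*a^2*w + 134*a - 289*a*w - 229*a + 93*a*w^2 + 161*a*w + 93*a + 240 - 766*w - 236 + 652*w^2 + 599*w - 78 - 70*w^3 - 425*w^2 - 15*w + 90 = -3*a^3 + a^2*(-20*w - 11) + a*(93*w^2 - 128*w - 2) - 70*w^3 + 227*w^2 - 182*w + 16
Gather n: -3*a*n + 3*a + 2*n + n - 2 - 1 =3*a + n*(3 - 3*a) - 3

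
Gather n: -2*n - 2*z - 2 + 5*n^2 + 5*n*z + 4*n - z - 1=5*n^2 + n*(5*z + 2) - 3*z - 3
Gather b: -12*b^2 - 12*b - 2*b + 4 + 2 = -12*b^2 - 14*b + 6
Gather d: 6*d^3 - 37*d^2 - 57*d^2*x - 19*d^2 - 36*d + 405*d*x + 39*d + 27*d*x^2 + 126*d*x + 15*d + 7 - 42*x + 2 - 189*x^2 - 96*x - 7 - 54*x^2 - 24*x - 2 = 6*d^3 + d^2*(-57*x - 56) + d*(27*x^2 + 531*x + 18) - 243*x^2 - 162*x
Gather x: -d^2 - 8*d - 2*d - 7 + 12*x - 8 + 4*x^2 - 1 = -d^2 - 10*d + 4*x^2 + 12*x - 16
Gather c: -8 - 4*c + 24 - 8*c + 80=96 - 12*c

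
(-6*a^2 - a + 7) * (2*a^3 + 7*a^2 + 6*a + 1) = -12*a^5 - 44*a^4 - 29*a^3 + 37*a^2 + 41*a + 7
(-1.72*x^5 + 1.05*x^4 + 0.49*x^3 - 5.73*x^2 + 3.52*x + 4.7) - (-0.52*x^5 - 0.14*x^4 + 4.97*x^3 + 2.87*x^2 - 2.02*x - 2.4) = -1.2*x^5 + 1.19*x^4 - 4.48*x^3 - 8.6*x^2 + 5.54*x + 7.1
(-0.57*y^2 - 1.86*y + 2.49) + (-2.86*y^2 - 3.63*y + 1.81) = -3.43*y^2 - 5.49*y + 4.3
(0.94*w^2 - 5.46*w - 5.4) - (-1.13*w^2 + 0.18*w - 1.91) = 2.07*w^2 - 5.64*w - 3.49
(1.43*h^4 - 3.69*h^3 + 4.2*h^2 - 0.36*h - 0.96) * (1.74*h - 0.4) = 2.4882*h^5 - 6.9926*h^4 + 8.784*h^3 - 2.3064*h^2 - 1.5264*h + 0.384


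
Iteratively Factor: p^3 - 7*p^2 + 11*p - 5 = (p - 1)*(p^2 - 6*p + 5) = (p - 5)*(p - 1)*(p - 1)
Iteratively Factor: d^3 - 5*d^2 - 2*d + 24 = (d + 2)*(d^2 - 7*d + 12) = (d - 4)*(d + 2)*(d - 3)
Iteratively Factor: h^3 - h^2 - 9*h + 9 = (h + 3)*(h^2 - 4*h + 3) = (h - 1)*(h + 3)*(h - 3)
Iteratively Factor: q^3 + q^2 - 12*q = (q + 4)*(q^2 - 3*q) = (q - 3)*(q + 4)*(q)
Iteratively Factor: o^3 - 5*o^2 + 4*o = (o)*(o^2 - 5*o + 4) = o*(o - 1)*(o - 4)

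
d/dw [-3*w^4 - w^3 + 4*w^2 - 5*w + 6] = -12*w^3 - 3*w^2 + 8*w - 5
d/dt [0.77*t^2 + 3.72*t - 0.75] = 1.54*t + 3.72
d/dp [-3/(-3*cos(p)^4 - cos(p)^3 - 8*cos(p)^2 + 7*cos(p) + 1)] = 3*(12*cos(p)^3 + 3*cos(p)^2 + 16*cos(p) - 7)*sin(p)/(3*cos(p)^4 + cos(p)^3 + 8*cos(p)^2 - 7*cos(p) - 1)^2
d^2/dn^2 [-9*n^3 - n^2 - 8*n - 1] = -54*n - 2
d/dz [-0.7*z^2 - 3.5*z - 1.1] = -1.4*z - 3.5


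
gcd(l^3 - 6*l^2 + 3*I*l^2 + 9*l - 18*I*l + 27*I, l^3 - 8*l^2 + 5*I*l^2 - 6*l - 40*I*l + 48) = l + 3*I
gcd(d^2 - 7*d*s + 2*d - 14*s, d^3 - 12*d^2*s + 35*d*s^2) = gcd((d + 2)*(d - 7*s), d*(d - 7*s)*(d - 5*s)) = -d + 7*s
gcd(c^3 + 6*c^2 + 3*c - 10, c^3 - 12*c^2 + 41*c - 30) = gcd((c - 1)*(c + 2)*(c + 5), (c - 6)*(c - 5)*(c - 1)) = c - 1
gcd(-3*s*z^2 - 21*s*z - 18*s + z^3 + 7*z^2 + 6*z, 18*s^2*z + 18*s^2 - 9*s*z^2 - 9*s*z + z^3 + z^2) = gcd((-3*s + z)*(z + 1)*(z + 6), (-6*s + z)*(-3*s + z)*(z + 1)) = -3*s*z - 3*s + z^2 + z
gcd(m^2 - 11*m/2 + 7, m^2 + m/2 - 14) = m - 7/2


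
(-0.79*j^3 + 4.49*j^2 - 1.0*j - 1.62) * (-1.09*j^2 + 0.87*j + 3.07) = 0.8611*j^5 - 5.5814*j^4 + 2.571*j^3 + 14.6801*j^2 - 4.4794*j - 4.9734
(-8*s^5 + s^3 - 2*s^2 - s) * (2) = -16*s^5 + 2*s^3 - 4*s^2 - 2*s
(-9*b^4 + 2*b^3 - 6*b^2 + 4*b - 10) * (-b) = 9*b^5 - 2*b^4 + 6*b^3 - 4*b^2 + 10*b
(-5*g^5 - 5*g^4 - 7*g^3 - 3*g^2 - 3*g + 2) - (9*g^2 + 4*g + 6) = -5*g^5 - 5*g^4 - 7*g^3 - 12*g^2 - 7*g - 4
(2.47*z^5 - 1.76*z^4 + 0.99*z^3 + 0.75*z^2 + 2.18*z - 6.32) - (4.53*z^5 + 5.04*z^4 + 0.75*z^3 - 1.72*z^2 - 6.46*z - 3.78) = -2.06*z^5 - 6.8*z^4 + 0.24*z^3 + 2.47*z^2 + 8.64*z - 2.54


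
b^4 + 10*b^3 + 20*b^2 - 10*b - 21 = (b - 1)*(b + 1)*(b + 3)*(b + 7)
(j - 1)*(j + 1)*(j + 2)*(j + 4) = j^4 + 6*j^3 + 7*j^2 - 6*j - 8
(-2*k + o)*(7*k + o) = -14*k^2 + 5*k*o + o^2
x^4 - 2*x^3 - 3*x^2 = x^2*(x - 3)*(x + 1)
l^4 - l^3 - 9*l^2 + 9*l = l*(l - 3)*(l - 1)*(l + 3)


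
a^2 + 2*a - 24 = (a - 4)*(a + 6)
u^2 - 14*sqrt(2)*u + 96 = (u - 8*sqrt(2))*(u - 6*sqrt(2))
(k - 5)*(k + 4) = k^2 - k - 20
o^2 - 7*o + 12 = (o - 4)*(o - 3)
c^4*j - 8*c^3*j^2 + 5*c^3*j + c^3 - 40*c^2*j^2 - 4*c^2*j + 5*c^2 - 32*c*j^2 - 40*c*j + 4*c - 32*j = (c + 1)*(c + 4)*(c - 8*j)*(c*j + 1)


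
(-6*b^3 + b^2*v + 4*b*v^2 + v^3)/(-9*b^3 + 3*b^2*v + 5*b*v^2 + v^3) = (2*b + v)/(3*b + v)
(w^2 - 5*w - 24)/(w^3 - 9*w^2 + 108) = (w - 8)/(w^2 - 12*w + 36)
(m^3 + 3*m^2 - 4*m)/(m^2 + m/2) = 2*(m^2 + 3*m - 4)/(2*m + 1)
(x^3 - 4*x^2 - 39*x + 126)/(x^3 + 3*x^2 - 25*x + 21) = (x^2 - x - 42)/(x^2 + 6*x - 7)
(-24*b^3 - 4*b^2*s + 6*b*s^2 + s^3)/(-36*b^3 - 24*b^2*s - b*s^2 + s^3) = (-12*b^2 + 4*b*s + s^2)/(-18*b^2 - 3*b*s + s^2)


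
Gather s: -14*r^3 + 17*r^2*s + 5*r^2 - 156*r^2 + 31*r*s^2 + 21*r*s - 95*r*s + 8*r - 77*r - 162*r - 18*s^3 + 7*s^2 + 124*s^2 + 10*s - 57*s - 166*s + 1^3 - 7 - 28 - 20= -14*r^3 - 151*r^2 - 231*r - 18*s^3 + s^2*(31*r + 131) + s*(17*r^2 - 74*r - 213) - 54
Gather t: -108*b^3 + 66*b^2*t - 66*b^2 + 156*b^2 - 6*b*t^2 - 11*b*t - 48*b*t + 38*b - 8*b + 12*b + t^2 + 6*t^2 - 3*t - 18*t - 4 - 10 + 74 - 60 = -108*b^3 + 90*b^2 + 42*b + t^2*(7 - 6*b) + t*(66*b^2 - 59*b - 21)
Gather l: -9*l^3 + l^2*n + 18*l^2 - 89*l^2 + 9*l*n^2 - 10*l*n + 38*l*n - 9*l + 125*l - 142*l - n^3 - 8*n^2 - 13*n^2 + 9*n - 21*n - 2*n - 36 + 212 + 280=-9*l^3 + l^2*(n - 71) + l*(9*n^2 + 28*n - 26) - n^3 - 21*n^2 - 14*n + 456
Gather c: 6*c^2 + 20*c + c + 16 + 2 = 6*c^2 + 21*c + 18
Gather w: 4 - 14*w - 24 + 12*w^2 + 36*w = 12*w^2 + 22*w - 20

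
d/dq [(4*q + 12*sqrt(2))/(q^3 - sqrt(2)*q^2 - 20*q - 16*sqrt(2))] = 8*(-q^3 - 4*sqrt(2)*q^2 + 6*q + 22*sqrt(2))/(q^6 - 2*sqrt(2)*q^5 - 38*q^4 + 8*sqrt(2)*q^3 + 464*q^2 + 640*sqrt(2)*q + 512)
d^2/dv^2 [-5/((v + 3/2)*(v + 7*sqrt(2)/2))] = 160*(-(2*v + 3)^2 - (2*v + 3)*(2*v + 7*sqrt(2)) - (2*v + 7*sqrt(2))^2)/((2*v + 3)^3*(2*v + 7*sqrt(2))^3)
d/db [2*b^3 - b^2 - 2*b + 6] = 6*b^2 - 2*b - 2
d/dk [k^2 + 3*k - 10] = 2*k + 3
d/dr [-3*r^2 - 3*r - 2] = -6*r - 3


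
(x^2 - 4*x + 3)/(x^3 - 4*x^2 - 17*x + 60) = (x - 1)/(x^2 - x - 20)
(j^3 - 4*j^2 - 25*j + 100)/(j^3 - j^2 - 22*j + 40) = (j - 5)/(j - 2)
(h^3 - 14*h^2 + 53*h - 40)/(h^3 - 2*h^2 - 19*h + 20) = (h - 8)/(h + 4)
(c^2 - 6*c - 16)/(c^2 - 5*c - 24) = (c + 2)/(c + 3)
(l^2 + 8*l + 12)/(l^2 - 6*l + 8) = (l^2 + 8*l + 12)/(l^2 - 6*l + 8)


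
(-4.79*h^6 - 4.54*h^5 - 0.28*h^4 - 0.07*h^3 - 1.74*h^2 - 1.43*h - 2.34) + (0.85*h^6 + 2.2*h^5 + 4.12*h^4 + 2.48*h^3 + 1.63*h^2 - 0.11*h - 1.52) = -3.94*h^6 - 2.34*h^5 + 3.84*h^4 + 2.41*h^3 - 0.11*h^2 - 1.54*h - 3.86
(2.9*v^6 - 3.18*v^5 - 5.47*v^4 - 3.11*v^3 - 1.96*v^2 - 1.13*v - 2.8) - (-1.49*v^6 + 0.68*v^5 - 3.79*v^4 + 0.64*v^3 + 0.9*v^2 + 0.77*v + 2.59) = 4.39*v^6 - 3.86*v^5 - 1.68*v^4 - 3.75*v^3 - 2.86*v^2 - 1.9*v - 5.39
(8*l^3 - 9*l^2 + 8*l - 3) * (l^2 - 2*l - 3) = 8*l^5 - 25*l^4 + 2*l^3 + 8*l^2 - 18*l + 9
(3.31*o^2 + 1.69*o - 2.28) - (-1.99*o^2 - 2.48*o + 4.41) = 5.3*o^2 + 4.17*o - 6.69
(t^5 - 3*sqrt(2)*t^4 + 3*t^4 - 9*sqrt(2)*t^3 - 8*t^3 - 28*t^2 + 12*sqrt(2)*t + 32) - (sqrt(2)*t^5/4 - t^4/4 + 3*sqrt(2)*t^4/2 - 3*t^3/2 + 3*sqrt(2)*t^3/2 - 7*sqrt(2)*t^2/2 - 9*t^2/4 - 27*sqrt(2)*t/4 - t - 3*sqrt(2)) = -sqrt(2)*t^5/4 + t^5 - 9*sqrt(2)*t^4/2 + 13*t^4/4 - 21*sqrt(2)*t^3/2 - 13*t^3/2 - 103*t^2/4 + 7*sqrt(2)*t^2/2 + t + 75*sqrt(2)*t/4 + 3*sqrt(2) + 32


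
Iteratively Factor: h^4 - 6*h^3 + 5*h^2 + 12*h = (h - 3)*(h^3 - 3*h^2 - 4*h) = (h - 4)*(h - 3)*(h^2 + h) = h*(h - 4)*(h - 3)*(h + 1)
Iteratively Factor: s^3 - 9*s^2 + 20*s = (s)*(s^2 - 9*s + 20) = s*(s - 4)*(s - 5)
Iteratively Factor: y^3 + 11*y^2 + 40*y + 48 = (y + 4)*(y^2 + 7*y + 12) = (y + 3)*(y + 4)*(y + 4)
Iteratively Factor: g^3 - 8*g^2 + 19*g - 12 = (g - 3)*(g^2 - 5*g + 4) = (g - 3)*(g - 1)*(g - 4)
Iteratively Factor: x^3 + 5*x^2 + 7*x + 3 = (x + 1)*(x^2 + 4*x + 3) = (x + 1)^2*(x + 3)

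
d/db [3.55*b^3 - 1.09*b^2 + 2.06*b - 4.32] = 10.65*b^2 - 2.18*b + 2.06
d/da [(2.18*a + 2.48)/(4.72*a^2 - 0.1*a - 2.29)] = (10.2896*a^2 - 0.218*a - (2.18*a + 2.48)*(9.44*a - 0.1) - 4.9922)/(-4.72*a^2 + 0.1*a + 2.29)^2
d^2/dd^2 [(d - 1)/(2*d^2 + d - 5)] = 2*((1 - 6*d)*(2*d^2 + d - 5) + (d - 1)*(4*d + 1)^2)/(2*d^2 + d - 5)^3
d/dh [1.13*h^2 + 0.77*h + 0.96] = 2.26*h + 0.77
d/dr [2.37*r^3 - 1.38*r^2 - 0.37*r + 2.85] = 7.11*r^2 - 2.76*r - 0.37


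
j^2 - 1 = (j - 1)*(j + 1)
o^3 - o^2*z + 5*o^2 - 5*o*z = o*(o + 5)*(o - z)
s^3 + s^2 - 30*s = s*(s - 5)*(s + 6)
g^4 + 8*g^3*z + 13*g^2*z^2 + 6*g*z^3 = g*(g + z)^2*(g + 6*z)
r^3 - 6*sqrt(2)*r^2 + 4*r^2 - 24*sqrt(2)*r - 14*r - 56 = (r + 4)*(r - 7*sqrt(2))*(r + sqrt(2))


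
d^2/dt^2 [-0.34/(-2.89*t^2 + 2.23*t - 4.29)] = (-5.679428*t^2 + 4.382396*t + 0.34*(5.78*t - 2.23)*(11.56*t - 4.46) - 8.430708)/(2.89*t^2 - 2.23*t + 4.29)^3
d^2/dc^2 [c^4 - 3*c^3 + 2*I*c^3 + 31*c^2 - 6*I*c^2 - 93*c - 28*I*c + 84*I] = 12*c^2 + c*(-18 + 12*I) + 62 - 12*I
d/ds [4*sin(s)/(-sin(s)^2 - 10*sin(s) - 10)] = 4*(sin(s)^2 - 10)*cos(s)/(sin(s)^2 + 10*sin(s) + 10)^2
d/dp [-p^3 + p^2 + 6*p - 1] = -3*p^2 + 2*p + 6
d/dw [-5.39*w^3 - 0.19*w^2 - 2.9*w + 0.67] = -16.17*w^2 - 0.38*w - 2.9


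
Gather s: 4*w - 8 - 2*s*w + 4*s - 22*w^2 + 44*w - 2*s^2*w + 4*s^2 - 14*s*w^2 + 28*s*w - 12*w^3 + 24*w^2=s^2*(4 - 2*w) + s*(-14*w^2 + 26*w + 4) - 12*w^3 + 2*w^2 + 48*w - 8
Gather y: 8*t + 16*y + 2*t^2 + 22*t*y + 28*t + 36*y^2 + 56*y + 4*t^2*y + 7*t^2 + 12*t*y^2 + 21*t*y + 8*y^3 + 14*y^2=9*t^2 + 36*t + 8*y^3 + y^2*(12*t + 50) + y*(4*t^2 + 43*t + 72)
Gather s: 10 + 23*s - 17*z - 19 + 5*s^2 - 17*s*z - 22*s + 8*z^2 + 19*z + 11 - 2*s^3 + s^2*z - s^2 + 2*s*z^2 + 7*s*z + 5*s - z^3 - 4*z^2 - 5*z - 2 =-2*s^3 + s^2*(z + 4) + s*(2*z^2 - 10*z + 6) - z^3 + 4*z^2 - 3*z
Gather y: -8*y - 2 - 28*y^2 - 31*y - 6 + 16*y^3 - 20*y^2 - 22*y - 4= 16*y^3 - 48*y^2 - 61*y - 12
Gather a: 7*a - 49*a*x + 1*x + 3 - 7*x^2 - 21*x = a*(7 - 49*x) - 7*x^2 - 20*x + 3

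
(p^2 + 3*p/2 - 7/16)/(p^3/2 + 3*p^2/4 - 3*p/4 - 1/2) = (16*p^2 + 24*p - 7)/(4*(2*p^3 + 3*p^2 - 3*p - 2))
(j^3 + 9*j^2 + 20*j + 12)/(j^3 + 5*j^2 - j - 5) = (j^2 + 8*j + 12)/(j^2 + 4*j - 5)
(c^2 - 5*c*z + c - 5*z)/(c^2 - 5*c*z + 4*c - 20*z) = (c + 1)/(c + 4)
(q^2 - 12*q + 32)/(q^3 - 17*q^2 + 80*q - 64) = (q - 4)/(q^2 - 9*q + 8)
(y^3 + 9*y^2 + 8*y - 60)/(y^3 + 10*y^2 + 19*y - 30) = (y - 2)/(y - 1)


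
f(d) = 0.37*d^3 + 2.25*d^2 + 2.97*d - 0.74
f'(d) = 1.11*d^2 + 4.5*d + 2.97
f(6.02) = 179.40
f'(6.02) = 70.29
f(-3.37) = 0.64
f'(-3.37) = 0.41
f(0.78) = 3.12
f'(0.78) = 7.16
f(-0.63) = -1.81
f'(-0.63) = 0.58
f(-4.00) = -0.30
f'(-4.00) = 2.73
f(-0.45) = -1.65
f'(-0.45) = 1.17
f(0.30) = 0.36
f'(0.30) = 4.42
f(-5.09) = -6.36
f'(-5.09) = 8.82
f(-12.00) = -351.74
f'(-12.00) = 108.81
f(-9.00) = -114.95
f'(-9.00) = 52.38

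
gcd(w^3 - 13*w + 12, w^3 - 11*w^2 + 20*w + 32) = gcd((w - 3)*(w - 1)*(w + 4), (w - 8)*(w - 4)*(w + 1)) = 1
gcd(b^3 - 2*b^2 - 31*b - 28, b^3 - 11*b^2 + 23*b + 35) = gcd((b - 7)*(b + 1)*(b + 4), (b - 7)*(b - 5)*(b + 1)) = b^2 - 6*b - 7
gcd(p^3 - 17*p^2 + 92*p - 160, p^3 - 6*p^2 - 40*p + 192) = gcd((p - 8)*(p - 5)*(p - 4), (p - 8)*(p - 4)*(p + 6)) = p^2 - 12*p + 32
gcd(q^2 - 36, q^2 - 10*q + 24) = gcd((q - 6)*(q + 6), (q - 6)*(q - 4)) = q - 6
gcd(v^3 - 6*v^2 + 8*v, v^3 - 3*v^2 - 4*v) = v^2 - 4*v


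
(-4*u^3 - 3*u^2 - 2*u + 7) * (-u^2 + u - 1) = 4*u^5 - u^4 + 3*u^3 - 6*u^2 + 9*u - 7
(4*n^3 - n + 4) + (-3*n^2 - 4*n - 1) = 4*n^3 - 3*n^2 - 5*n + 3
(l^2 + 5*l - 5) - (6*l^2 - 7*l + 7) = -5*l^2 + 12*l - 12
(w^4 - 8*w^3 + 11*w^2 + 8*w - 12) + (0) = w^4 - 8*w^3 + 11*w^2 + 8*w - 12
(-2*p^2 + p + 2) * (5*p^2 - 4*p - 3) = -10*p^4 + 13*p^3 + 12*p^2 - 11*p - 6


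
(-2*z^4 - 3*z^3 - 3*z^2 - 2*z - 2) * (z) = -2*z^5 - 3*z^4 - 3*z^3 - 2*z^2 - 2*z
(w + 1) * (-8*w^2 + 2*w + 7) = -8*w^3 - 6*w^2 + 9*w + 7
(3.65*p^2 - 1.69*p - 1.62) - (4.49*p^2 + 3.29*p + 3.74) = -0.84*p^2 - 4.98*p - 5.36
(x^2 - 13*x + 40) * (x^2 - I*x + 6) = x^4 - 13*x^3 - I*x^3 + 46*x^2 + 13*I*x^2 - 78*x - 40*I*x + 240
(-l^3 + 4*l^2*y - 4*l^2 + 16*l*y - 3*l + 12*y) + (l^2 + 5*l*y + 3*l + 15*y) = -l^3 + 4*l^2*y - 3*l^2 + 21*l*y + 27*y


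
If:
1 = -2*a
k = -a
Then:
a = -1/2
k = 1/2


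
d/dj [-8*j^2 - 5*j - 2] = -16*j - 5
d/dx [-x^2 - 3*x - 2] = -2*x - 3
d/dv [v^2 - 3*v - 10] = 2*v - 3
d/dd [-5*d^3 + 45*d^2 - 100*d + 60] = -15*d^2 + 90*d - 100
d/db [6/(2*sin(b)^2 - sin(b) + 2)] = 6*(1 - 4*sin(b))*cos(b)/(-sin(b) - cos(2*b) + 3)^2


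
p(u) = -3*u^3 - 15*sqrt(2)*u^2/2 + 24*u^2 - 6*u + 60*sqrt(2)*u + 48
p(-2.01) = -32.02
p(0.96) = 133.39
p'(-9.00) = -891.23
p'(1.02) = 96.81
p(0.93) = 130.50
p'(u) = -9*u^2 - 15*sqrt(2)*u + 48*u - 6 + 60*sqrt(2)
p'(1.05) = 97.06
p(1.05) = 142.09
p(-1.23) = -23.14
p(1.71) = 207.00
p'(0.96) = 96.27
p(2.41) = 273.83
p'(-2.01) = -11.35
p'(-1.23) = 32.29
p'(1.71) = 98.34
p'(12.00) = -895.71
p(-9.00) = 2610.19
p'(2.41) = 91.14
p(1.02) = 139.18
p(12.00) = -2261.12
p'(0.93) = 95.98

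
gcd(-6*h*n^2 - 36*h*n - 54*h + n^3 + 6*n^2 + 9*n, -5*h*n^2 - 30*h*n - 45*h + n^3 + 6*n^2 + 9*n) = n^2 + 6*n + 9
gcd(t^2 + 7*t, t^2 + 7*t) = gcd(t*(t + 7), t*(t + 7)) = t^2 + 7*t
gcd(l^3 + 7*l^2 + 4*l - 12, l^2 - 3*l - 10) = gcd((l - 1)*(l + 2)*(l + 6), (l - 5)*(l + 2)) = l + 2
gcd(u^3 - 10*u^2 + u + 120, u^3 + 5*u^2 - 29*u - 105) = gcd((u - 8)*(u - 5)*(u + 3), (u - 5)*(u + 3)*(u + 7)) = u^2 - 2*u - 15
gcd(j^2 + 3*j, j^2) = j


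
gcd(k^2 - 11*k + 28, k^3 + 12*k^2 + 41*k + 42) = 1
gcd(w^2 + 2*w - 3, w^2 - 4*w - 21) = w + 3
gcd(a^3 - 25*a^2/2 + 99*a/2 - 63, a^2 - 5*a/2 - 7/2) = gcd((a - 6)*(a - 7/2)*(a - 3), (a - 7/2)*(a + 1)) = a - 7/2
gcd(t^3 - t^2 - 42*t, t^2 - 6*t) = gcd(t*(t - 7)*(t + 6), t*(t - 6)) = t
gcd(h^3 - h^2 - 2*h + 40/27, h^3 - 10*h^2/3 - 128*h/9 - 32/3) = h + 4/3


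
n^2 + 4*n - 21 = (n - 3)*(n + 7)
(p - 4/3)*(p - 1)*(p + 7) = p^3 + 14*p^2/3 - 15*p + 28/3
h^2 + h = h*(h + 1)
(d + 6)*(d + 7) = d^2 + 13*d + 42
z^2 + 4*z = z*(z + 4)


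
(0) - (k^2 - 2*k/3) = -k^2 + 2*k/3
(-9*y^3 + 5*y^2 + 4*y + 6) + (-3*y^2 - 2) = -9*y^3 + 2*y^2 + 4*y + 4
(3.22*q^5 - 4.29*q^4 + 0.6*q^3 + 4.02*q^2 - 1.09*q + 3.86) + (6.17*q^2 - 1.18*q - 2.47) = 3.22*q^5 - 4.29*q^4 + 0.6*q^3 + 10.19*q^2 - 2.27*q + 1.39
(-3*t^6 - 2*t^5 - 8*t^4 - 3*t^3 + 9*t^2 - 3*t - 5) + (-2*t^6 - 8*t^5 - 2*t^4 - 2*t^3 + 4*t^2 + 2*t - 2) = -5*t^6 - 10*t^5 - 10*t^4 - 5*t^3 + 13*t^2 - t - 7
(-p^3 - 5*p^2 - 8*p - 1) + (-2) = -p^3 - 5*p^2 - 8*p - 3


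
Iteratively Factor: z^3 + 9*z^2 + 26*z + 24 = (z + 3)*(z^2 + 6*z + 8) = (z + 2)*(z + 3)*(z + 4)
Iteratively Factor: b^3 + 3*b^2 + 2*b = (b + 1)*(b^2 + 2*b) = b*(b + 1)*(b + 2)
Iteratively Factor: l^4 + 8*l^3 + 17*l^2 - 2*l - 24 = (l + 2)*(l^3 + 6*l^2 + 5*l - 12) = (l + 2)*(l + 4)*(l^2 + 2*l - 3) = (l - 1)*(l + 2)*(l + 4)*(l + 3)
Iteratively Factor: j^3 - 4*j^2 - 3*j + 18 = (j + 2)*(j^2 - 6*j + 9) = (j - 3)*(j + 2)*(j - 3)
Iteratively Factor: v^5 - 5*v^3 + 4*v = (v - 1)*(v^4 + v^3 - 4*v^2 - 4*v) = (v - 2)*(v - 1)*(v^3 + 3*v^2 + 2*v) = (v - 2)*(v - 1)*(v + 2)*(v^2 + v) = (v - 2)*(v - 1)*(v + 1)*(v + 2)*(v)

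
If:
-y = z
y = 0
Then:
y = 0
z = 0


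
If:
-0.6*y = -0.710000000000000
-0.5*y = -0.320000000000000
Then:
No Solution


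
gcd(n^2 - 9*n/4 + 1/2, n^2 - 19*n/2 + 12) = 1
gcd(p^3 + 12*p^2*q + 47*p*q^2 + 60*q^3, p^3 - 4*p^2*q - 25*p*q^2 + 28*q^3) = p + 4*q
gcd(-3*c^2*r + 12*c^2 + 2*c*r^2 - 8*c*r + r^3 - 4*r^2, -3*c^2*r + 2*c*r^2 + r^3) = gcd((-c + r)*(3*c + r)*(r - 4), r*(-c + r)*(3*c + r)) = -3*c^2 + 2*c*r + r^2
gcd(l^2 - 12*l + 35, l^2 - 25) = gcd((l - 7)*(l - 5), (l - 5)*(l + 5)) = l - 5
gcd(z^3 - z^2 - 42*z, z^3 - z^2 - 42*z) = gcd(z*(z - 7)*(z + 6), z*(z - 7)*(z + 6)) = z^3 - z^2 - 42*z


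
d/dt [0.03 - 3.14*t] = -3.14000000000000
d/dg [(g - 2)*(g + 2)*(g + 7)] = 3*g^2 + 14*g - 4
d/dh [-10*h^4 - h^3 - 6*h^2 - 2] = h*(-40*h^2 - 3*h - 12)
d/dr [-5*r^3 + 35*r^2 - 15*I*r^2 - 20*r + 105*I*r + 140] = -15*r^2 + r*(70 - 30*I) - 20 + 105*I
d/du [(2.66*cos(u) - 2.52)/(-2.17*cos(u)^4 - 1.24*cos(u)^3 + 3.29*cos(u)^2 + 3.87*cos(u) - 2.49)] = (-17.3166*cos(u)^4 + 15.2768*cos(u)^3 + 18.1258*cos(u)^2 - 16.5816*cos(u) - 3.129)*sin(u)/(4.7089*cos(u)^8 + 5.3816*cos(u)^7 - 12.741*cos(u)^6 - 24.955*cos(u)^5 + 12.0331*cos(u)^4 + 31.6398*cos(u)^3 - 1.4073*cos(u)^2 - 19.2726*cos(u) + 6.2001)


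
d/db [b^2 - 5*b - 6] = 2*b - 5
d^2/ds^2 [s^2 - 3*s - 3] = 2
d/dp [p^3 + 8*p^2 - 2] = p*(3*p + 16)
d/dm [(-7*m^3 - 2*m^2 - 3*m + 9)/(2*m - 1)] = (-28*m^3 + 17*m^2 + 4*m - 15)/(4*m^2 - 4*m + 1)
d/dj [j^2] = 2*j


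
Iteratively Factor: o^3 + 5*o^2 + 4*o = (o + 4)*(o^2 + o) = o*(o + 4)*(o + 1)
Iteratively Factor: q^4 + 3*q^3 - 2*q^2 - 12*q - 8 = (q + 2)*(q^3 + q^2 - 4*q - 4) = (q + 1)*(q + 2)*(q^2 - 4) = (q - 2)*(q + 1)*(q + 2)*(q + 2)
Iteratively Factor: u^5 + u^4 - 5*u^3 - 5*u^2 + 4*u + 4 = (u - 2)*(u^4 + 3*u^3 + u^2 - 3*u - 2) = (u - 2)*(u + 1)*(u^3 + 2*u^2 - u - 2) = (u - 2)*(u - 1)*(u + 1)*(u^2 + 3*u + 2) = (u - 2)*(u - 1)*(u + 1)^2*(u + 2)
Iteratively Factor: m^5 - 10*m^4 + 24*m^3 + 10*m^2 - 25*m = (m)*(m^4 - 10*m^3 + 24*m^2 + 10*m - 25) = m*(m - 5)*(m^3 - 5*m^2 - m + 5) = m*(m - 5)*(m - 1)*(m^2 - 4*m - 5) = m*(m - 5)^2*(m - 1)*(m + 1)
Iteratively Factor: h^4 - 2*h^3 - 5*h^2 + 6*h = (h - 1)*(h^3 - h^2 - 6*h) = (h - 3)*(h - 1)*(h^2 + 2*h) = h*(h - 3)*(h - 1)*(h + 2)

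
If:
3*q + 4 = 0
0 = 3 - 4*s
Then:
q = -4/3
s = 3/4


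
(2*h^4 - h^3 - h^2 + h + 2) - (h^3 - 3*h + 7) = 2*h^4 - 2*h^3 - h^2 + 4*h - 5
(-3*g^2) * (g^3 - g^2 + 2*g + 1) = -3*g^5 + 3*g^4 - 6*g^3 - 3*g^2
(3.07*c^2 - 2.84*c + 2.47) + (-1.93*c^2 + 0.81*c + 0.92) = 1.14*c^2 - 2.03*c + 3.39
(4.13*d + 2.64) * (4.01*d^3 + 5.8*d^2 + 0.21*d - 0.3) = 16.5613*d^4 + 34.5404*d^3 + 16.1793*d^2 - 0.6846*d - 0.792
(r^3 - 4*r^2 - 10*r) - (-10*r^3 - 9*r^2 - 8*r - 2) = 11*r^3 + 5*r^2 - 2*r + 2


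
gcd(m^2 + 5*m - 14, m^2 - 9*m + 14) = m - 2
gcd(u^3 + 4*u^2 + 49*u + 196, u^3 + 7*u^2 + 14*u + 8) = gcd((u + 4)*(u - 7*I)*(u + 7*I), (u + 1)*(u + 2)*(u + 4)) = u + 4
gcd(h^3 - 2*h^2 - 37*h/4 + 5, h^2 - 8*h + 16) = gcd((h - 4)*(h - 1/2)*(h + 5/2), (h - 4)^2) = h - 4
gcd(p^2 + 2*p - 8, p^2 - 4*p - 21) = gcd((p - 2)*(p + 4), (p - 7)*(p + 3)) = 1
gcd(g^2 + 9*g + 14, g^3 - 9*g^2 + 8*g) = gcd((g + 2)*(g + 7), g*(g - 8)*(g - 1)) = 1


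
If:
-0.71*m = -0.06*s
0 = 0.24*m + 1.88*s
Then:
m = 0.00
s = 0.00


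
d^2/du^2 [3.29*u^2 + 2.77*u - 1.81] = 6.58000000000000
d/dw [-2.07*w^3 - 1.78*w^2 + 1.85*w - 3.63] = -6.21*w^2 - 3.56*w + 1.85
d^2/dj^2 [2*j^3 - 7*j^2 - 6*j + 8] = 12*j - 14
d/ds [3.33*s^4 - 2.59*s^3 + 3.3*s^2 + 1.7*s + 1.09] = 13.32*s^3 - 7.77*s^2 + 6.6*s + 1.7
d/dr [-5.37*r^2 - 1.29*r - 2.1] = -10.74*r - 1.29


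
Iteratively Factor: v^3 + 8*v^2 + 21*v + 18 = (v + 3)*(v^2 + 5*v + 6) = (v + 3)^2*(v + 2)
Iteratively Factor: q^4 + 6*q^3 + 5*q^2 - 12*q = (q + 4)*(q^3 + 2*q^2 - 3*q) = q*(q + 4)*(q^2 + 2*q - 3) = q*(q + 3)*(q + 4)*(q - 1)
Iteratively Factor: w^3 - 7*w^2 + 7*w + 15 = (w - 3)*(w^2 - 4*w - 5) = (w - 5)*(w - 3)*(w + 1)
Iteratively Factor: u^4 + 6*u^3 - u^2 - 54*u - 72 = (u + 3)*(u^3 + 3*u^2 - 10*u - 24) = (u + 3)*(u + 4)*(u^2 - u - 6) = (u + 2)*(u + 3)*(u + 4)*(u - 3)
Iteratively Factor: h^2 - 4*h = (h - 4)*(h)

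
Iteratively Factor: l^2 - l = (l - 1)*(l)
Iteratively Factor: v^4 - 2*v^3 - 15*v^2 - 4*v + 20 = (v - 1)*(v^3 - v^2 - 16*v - 20) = (v - 1)*(v + 2)*(v^2 - 3*v - 10) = (v - 5)*(v - 1)*(v + 2)*(v + 2)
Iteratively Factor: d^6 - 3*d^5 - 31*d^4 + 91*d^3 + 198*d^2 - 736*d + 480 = (d - 3)*(d^5 - 31*d^3 - 2*d^2 + 192*d - 160) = (d - 3)*(d + 4)*(d^4 - 4*d^3 - 15*d^2 + 58*d - 40) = (d - 3)*(d - 1)*(d + 4)*(d^3 - 3*d^2 - 18*d + 40) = (d - 3)*(d - 1)*(d + 4)^2*(d^2 - 7*d + 10) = (d - 3)*(d - 2)*(d - 1)*(d + 4)^2*(d - 5)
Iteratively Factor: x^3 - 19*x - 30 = (x + 2)*(x^2 - 2*x - 15) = (x - 5)*(x + 2)*(x + 3)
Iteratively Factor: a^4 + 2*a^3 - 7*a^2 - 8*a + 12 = (a + 2)*(a^3 - 7*a + 6) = (a - 2)*(a + 2)*(a^2 + 2*a - 3) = (a - 2)*(a - 1)*(a + 2)*(a + 3)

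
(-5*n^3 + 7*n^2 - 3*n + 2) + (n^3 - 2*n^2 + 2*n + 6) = -4*n^3 + 5*n^2 - n + 8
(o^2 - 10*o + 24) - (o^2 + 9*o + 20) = 4 - 19*o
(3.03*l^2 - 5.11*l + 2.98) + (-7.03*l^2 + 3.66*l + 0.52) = -4.0*l^2 - 1.45*l + 3.5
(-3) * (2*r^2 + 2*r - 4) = -6*r^2 - 6*r + 12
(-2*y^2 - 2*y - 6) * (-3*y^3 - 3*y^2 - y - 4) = 6*y^5 + 12*y^4 + 26*y^3 + 28*y^2 + 14*y + 24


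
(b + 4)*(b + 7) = b^2 + 11*b + 28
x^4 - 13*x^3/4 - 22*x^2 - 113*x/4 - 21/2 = (x - 7)*(x + 3/4)*(x + 1)*(x + 2)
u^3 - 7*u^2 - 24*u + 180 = (u - 6)^2*(u + 5)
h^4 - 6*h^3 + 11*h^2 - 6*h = h*(h - 3)*(h - 2)*(h - 1)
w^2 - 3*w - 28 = (w - 7)*(w + 4)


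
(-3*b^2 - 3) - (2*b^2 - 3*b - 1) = -5*b^2 + 3*b - 2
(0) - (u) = -u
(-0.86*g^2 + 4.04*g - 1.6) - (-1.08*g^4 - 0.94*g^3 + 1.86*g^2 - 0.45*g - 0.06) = 1.08*g^4 + 0.94*g^3 - 2.72*g^2 + 4.49*g - 1.54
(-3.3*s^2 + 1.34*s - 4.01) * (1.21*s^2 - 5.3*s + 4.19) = -3.993*s^4 + 19.1114*s^3 - 25.7811*s^2 + 26.8676*s - 16.8019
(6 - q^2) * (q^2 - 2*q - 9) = -q^4 + 2*q^3 + 15*q^2 - 12*q - 54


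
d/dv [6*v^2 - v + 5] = 12*v - 1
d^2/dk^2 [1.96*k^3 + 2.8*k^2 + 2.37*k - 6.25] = 11.76*k + 5.6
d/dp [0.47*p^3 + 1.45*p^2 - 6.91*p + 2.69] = 1.41*p^2 + 2.9*p - 6.91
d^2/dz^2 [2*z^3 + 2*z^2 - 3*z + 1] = 12*z + 4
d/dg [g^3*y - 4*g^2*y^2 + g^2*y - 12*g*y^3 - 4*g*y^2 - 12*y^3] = y*(3*g^2 - 8*g*y + 2*g - 12*y^2 - 4*y)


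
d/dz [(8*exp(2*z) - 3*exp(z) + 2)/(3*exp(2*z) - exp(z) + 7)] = (exp(2*z) + 100*exp(z) - 19)*exp(z)/(9*exp(4*z) - 6*exp(3*z) + 43*exp(2*z) - 14*exp(z) + 49)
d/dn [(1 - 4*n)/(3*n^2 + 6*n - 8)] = 2*(6*n^2 - 3*n + 13)/(9*n^4 + 36*n^3 - 12*n^2 - 96*n + 64)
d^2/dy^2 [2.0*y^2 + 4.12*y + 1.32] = 4.00000000000000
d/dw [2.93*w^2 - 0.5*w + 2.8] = 5.86*w - 0.5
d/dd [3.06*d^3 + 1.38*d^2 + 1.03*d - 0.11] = 9.18*d^2 + 2.76*d + 1.03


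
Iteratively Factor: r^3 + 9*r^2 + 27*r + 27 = (r + 3)*(r^2 + 6*r + 9) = (r + 3)^2*(r + 3)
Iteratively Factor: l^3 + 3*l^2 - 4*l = (l)*(l^2 + 3*l - 4) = l*(l - 1)*(l + 4)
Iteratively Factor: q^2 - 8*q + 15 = (q - 5)*(q - 3)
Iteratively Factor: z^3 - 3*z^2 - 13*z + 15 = (z - 5)*(z^2 + 2*z - 3) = (z - 5)*(z - 1)*(z + 3)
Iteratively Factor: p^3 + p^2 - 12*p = (p)*(p^2 + p - 12) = p*(p + 4)*(p - 3)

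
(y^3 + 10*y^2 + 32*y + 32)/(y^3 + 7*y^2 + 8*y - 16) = (y + 2)/(y - 1)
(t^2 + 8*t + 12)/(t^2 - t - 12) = (t^2 + 8*t + 12)/(t^2 - t - 12)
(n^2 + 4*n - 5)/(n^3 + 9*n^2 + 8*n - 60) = (n - 1)/(n^2 + 4*n - 12)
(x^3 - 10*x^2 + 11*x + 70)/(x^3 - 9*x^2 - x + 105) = (x + 2)/(x + 3)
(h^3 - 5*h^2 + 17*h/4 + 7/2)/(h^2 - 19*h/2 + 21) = (h^2 - 3*h/2 - 1)/(h - 6)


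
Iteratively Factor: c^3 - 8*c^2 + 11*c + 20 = (c - 5)*(c^2 - 3*c - 4) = (c - 5)*(c - 4)*(c + 1)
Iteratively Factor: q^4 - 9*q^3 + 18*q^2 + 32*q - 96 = (q - 4)*(q^3 - 5*q^2 - 2*q + 24) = (q - 4)^2*(q^2 - q - 6) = (q - 4)^2*(q + 2)*(q - 3)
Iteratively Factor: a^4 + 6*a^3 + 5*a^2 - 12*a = (a + 3)*(a^3 + 3*a^2 - 4*a) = (a + 3)*(a + 4)*(a^2 - a) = (a - 1)*(a + 3)*(a + 4)*(a)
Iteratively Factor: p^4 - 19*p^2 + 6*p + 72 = (p + 2)*(p^3 - 2*p^2 - 15*p + 36) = (p - 3)*(p + 2)*(p^2 + p - 12) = (p - 3)^2*(p + 2)*(p + 4)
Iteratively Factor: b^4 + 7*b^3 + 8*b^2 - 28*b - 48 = (b + 4)*(b^3 + 3*b^2 - 4*b - 12) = (b + 3)*(b + 4)*(b^2 - 4) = (b - 2)*(b + 3)*(b + 4)*(b + 2)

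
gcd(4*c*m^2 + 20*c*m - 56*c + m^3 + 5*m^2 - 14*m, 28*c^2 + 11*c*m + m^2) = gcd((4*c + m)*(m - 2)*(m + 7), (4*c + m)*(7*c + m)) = 4*c + m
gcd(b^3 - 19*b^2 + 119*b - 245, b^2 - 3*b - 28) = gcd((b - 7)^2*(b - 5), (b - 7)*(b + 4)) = b - 7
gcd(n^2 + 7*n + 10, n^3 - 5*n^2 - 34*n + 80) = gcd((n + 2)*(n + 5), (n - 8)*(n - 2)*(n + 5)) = n + 5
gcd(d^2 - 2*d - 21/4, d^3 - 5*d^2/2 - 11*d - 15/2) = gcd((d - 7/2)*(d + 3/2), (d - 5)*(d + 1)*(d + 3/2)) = d + 3/2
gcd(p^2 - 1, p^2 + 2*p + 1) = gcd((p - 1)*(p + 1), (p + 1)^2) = p + 1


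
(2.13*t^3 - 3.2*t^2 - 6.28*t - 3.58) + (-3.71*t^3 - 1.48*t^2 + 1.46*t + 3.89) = -1.58*t^3 - 4.68*t^2 - 4.82*t + 0.31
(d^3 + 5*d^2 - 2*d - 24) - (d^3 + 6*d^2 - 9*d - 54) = -d^2 + 7*d + 30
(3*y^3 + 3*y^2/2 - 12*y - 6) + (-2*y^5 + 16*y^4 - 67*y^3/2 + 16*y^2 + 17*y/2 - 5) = -2*y^5 + 16*y^4 - 61*y^3/2 + 35*y^2/2 - 7*y/2 - 11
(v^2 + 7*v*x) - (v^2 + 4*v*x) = 3*v*x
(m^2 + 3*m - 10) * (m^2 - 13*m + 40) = m^4 - 10*m^3 - 9*m^2 + 250*m - 400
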